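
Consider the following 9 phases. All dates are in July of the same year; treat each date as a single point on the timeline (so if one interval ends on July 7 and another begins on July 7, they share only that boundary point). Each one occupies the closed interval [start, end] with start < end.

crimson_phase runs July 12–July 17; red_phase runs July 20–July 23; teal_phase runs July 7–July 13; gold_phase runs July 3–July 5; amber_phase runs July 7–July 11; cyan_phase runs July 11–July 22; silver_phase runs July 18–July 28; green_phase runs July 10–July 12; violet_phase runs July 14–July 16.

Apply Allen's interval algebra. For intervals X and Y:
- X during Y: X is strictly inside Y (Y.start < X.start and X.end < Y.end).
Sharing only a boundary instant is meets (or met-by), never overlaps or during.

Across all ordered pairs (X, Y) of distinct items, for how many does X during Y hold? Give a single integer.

5

Checking all 72 ordered pairs for relation 'during'; matching pairs in alphabetical order:
(crimson_phase, cyan_phase): crimson_phase during cyan_phase ✓
(green_phase, teal_phase): green_phase during teal_phase ✓
(red_phase, silver_phase): red_phase during silver_phase ✓
(violet_phase, crimson_phase): violet_phase during crimson_phase ✓
(violet_phase, cyan_phase): violet_phase during cyan_phase ✓
Count: 5.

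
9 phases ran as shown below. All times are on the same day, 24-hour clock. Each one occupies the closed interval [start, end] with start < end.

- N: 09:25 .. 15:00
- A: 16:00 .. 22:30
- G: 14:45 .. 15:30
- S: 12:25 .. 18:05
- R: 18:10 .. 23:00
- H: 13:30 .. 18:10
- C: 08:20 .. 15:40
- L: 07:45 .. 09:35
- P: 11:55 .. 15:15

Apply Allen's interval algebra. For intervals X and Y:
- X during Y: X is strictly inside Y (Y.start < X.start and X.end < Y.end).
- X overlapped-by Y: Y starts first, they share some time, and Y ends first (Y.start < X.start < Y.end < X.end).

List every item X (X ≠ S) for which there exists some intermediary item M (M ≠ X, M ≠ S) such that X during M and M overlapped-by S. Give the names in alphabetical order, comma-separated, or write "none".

Target S = [12:25, 18:05].
Intermediaries M with M overlapped-by S: A, H.
Via A — items with X during A: none.
Via H — items with X during H: G.
Union: G.

G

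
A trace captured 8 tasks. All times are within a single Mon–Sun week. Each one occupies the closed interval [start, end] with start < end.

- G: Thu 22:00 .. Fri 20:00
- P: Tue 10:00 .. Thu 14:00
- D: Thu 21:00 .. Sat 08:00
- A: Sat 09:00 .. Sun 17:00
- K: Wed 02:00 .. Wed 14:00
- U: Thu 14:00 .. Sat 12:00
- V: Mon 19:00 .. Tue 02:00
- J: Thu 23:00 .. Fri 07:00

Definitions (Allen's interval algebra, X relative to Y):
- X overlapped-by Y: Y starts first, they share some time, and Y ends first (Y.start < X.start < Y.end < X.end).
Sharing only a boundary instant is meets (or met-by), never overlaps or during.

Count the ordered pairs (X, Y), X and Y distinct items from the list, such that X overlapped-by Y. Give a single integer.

Checking all 56 ordered pairs for relation 'overlapped-by'; matching pairs in alphabetical order:
(A, U): A overlapped-by U ✓
Count: 1.

1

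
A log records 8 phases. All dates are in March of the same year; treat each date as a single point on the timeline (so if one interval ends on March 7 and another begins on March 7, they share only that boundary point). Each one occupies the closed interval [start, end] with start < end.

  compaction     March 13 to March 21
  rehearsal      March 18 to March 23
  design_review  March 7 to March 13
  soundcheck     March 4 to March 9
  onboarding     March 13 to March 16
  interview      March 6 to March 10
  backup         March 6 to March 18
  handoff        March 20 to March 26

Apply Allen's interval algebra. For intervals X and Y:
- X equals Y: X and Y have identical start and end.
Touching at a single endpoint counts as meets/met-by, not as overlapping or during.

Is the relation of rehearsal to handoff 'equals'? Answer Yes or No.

No

rehearsal = [March 18, March 23], handoff = [March 20, March 26].
Actual relation of rehearsal to handoff: overlaps.
Asked whether 'equals' holds → No.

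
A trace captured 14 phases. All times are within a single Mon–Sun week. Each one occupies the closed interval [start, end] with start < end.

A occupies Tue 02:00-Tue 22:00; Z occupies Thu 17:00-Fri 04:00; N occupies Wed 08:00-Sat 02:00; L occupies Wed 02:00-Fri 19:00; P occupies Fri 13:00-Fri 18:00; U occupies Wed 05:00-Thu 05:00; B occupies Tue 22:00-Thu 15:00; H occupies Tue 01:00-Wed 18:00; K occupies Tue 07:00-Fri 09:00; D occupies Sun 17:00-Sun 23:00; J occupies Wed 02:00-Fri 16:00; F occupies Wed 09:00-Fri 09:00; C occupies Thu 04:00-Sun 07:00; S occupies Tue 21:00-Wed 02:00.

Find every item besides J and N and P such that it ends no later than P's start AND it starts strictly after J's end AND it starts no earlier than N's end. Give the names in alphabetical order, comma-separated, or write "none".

none

Conditions: its end is no later than P's start (X.end <= Fri 13:00) AND its start is strictly after J's end (X.start > Fri 16:00) AND its start is no earlier than N's end (X.start >= Sat 02:00).
A: end Tue 22:00 <= Fri 13:00? ✓; start Tue 02:00 > Fri 16:00? ✗; start Tue 02:00 >= Sat 02:00? ✗ → no.
B: end Thu 15:00 <= Fri 13:00? ✓; start Tue 22:00 > Fri 16:00? ✗; start Tue 22:00 >= Sat 02:00? ✗ → no.
C: end Sun 07:00 <= Fri 13:00? ✗; start Thu 04:00 > Fri 16:00? ✗; start Thu 04:00 >= Sat 02:00? ✗ → no.
D: end Sun 23:00 <= Fri 13:00? ✗; start Sun 17:00 > Fri 16:00? ✓; start Sun 17:00 >= Sat 02:00? ✓ → no.
F: end Fri 09:00 <= Fri 13:00? ✓; start Wed 09:00 > Fri 16:00? ✗; start Wed 09:00 >= Sat 02:00? ✗ → no.
H: end Wed 18:00 <= Fri 13:00? ✓; start Tue 01:00 > Fri 16:00? ✗; start Tue 01:00 >= Sat 02:00? ✗ → no.
K: end Fri 09:00 <= Fri 13:00? ✓; start Tue 07:00 > Fri 16:00? ✗; start Tue 07:00 >= Sat 02:00? ✗ → no.
L: end Fri 19:00 <= Fri 13:00? ✗; start Wed 02:00 > Fri 16:00? ✗; start Wed 02:00 >= Sat 02:00? ✗ → no.
S: end Wed 02:00 <= Fri 13:00? ✓; start Tue 21:00 > Fri 16:00? ✗; start Tue 21:00 >= Sat 02:00? ✗ → no.
U: end Thu 05:00 <= Fri 13:00? ✓; start Wed 05:00 > Fri 16:00? ✗; start Wed 05:00 >= Sat 02:00? ✗ → no.
Z: end Fri 04:00 <= Fri 13:00? ✓; start Thu 17:00 > Fri 16:00? ✗; start Thu 17:00 >= Sat 02:00? ✗ → no.
Result: none.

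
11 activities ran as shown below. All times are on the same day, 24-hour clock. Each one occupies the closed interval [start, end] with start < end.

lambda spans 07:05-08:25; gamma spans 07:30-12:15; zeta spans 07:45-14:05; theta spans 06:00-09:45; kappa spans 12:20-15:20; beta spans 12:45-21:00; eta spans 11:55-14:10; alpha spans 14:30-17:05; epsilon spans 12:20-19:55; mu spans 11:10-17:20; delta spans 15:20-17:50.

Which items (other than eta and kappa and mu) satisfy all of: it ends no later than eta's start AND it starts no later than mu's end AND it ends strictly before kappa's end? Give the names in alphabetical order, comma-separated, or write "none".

Conditions: its end is no later than eta's start (X.end <= 11:55) AND its start is no later than mu's end (X.start <= 17:20) AND its end is strictly before kappa's end (X.end < 15:20).
alpha: end 17:05 <= 11:55? ✗; start 14:30 <= 17:20? ✓; end 17:05 < 15:20? ✗ → no.
beta: end 21:00 <= 11:55? ✗; start 12:45 <= 17:20? ✓; end 21:00 < 15:20? ✗ → no.
delta: end 17:50 <= 11:55? ✗; start 15:20 <= 17:20? ✓; end 17:50 < 15:20? ✗ → no.
epsilon: end 19:55 <= 11:55? ✗; start 12:20 <= 17:20? ✓; end 19:55 < 15:20? ✗ → no.
gamma: end 12:15 <= 11:55? ✗; start 07:30 <= 17:20? ✓; end 12:15 < 15:20? ✓ → no.
lambda: end 08:25 <= 11:55? ✓; start 07:05 <= 17:20? ✓; end 08:25 < 15:20? ✓ → yes.
theta: end 09:45 <= 11:55? ✓; start 06:00 <= 17:20? ✓; end 09:45 < 15:20? ✓ → yes.
zeta: end 14:05 <= 11:55? ✗; start 07:45 <= 17:20? ✓; end 14:05 < 15:20? ✓ → no.
Result: lambda, theta.

lambda, theta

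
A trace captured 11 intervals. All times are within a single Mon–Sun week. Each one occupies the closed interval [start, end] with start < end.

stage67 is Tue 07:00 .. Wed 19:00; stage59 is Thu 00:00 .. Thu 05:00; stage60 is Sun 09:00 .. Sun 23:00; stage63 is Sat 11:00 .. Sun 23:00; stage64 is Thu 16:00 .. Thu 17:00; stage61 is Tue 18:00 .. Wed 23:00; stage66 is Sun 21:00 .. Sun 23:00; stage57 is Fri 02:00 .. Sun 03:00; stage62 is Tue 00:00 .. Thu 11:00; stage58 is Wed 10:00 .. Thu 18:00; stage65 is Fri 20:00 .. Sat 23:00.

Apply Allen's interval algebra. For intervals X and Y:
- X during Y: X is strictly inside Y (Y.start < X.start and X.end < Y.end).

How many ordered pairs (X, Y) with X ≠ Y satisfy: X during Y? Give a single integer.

6

Checking all 110 ordered pairs for relation 'during'; matching pairs in alphabetical order:
(stage59, stage58): stage59 during stage58 ✓
(stage59, stage62): stage59 during stage62 ✓
(stage61, stage62): stage61 during stage62 ✓
(stage64, stage58): stage64 during stage58 ✓
(stage65, stage57): stage65 during stage57 ✓
(stage67, stage62): stage67 during stage62 ✓
Count: 6.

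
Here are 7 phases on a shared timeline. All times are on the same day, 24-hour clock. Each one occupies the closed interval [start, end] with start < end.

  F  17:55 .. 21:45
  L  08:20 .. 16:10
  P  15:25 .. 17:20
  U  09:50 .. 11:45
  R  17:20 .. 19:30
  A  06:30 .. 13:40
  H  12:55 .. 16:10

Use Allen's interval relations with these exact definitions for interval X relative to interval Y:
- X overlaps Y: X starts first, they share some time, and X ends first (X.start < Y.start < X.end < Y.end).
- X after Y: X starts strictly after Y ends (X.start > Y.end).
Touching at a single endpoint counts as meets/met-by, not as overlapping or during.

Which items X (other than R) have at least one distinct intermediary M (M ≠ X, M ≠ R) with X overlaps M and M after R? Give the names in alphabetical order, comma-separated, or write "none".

Target R = [17:20, 19:30].
Intermediaries M with M after R: none.
Union: none.

none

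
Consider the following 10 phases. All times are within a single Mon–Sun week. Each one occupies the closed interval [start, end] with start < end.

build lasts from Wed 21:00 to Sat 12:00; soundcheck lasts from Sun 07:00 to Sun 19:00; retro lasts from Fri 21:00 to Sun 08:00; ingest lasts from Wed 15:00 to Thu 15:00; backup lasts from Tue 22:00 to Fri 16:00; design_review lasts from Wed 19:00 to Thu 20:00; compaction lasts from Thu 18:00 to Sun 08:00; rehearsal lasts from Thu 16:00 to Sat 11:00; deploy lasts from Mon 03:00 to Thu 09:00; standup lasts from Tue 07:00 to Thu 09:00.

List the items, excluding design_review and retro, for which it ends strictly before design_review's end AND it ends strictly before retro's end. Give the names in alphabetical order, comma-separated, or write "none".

deploy, ingest, standup

Conditions: its end is strictly before design_review's end (X.end < Thu 20:00) AND its end is strictly before retro's end (X.end < Sun 08:00).
backup: end Fri 16:00 < Thu 20:00? ✗; end Fri 16:00 < Sun 08:00? ✓ → no.
build: end Sat 12:00 < Thu 20:00? ✗; end Sat 12:00 < Sun 08:00? ✓ → no.
compaction: end Sun 08:00 < Thu 20:00? ✗; end Sun 08:00 < Sun 08:00? ✗ → no.
deploy: end Thu 09:00 < Thu 20:00? ✓; end Thu 09:00 < Sun 08:00? ✓ → yes.
ingest: end Thu 15:00 < Thu 20:00? ✓; end Thu 15:00 < Sun 08:00? ✓ → yes.
rehearsal: end Sat 11:00 < Thu 20:00? ✗; end Sat 11:00 < Sun 08:00? ✓ → no.
soundcheck: end Sun 19:00 < Thu 20:00? ✗; end Sun 19:00 < Sun 08:00? ✗ → no.
standup: end Thu 09:00 < Thu 20:00? ✓; end Thu 09:00 < Sun 08:00? ✓ → yes.
Result: deploy, ingest, standup.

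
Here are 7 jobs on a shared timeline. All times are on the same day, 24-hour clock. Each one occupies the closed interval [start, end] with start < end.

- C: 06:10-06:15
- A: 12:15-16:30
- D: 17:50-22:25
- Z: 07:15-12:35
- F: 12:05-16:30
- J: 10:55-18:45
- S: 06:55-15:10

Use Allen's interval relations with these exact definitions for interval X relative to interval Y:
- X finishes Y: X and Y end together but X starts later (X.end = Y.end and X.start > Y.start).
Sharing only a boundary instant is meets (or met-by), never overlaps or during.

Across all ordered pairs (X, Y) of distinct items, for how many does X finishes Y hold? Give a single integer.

1

Checking all 42 ordered pairs for relation 'finishes'; matching pairs in alphabetical order:
(A, F): A finishes F ✓
Count: 1.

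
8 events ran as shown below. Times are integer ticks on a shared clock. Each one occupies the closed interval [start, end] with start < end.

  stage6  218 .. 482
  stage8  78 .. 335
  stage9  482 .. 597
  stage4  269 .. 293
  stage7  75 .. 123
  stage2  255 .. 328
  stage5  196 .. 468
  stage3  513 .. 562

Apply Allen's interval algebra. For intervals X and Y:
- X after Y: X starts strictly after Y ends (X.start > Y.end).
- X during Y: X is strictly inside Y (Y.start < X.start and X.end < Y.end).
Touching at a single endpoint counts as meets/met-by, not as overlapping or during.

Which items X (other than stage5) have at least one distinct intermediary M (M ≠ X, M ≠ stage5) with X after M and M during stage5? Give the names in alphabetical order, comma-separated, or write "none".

Target stage5 = [196, 468].
Intermediaries M with M during stage5: stage2, stage4.
Via stage2 — items with X after stage2: stage3, stage9.
Via stage4 — items with X after stage4: stage3, stage9.
Union: stage3, stage9.

stage3, stage9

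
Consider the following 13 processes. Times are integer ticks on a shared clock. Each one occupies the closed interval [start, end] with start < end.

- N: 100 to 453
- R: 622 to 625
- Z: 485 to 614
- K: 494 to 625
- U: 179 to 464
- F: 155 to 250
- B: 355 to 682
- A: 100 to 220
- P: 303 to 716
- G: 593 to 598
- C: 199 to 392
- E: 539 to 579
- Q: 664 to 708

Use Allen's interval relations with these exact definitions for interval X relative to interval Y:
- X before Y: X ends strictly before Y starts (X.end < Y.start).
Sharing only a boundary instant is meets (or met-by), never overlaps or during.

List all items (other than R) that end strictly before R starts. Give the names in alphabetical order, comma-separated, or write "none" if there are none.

Target R = [622, 625].
A [100, 220] → before → yes.
B [355, 682] → contains → no.
C [199, 392] → before → yes.
E [539, 579] → before → yes.
F [155, 250] → before → yes.
G [593, 598] → before → yes.
K [494, 625] → finished-by → no.
N [100, 453] → before → yes.
P [303, 716] → contains → no.
Q [664, 708] → after → no.
U [179, 464] → before → yes.
Z [485, 614] → before → yes.
Result: A, C, E, F, G, N, U, Z.

A, C, E, F, G, N, U, Z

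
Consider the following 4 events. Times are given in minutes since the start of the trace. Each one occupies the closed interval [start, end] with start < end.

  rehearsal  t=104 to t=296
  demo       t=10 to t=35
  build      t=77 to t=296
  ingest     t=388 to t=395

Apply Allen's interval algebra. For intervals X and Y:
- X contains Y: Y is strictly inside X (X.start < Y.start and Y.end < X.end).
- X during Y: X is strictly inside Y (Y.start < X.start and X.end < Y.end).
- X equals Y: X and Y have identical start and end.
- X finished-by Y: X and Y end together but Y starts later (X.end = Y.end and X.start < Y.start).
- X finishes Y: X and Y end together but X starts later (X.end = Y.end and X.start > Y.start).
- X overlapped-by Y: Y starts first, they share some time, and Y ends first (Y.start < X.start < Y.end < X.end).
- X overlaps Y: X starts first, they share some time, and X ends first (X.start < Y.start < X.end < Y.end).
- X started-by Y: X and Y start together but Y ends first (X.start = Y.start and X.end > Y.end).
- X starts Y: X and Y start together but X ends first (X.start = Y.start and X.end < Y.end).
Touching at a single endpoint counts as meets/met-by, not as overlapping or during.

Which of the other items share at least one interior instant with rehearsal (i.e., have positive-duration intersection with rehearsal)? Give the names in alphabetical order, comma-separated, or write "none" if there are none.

Target rehearsal = [t=104, t=296].
build [t=77, t=296] → finished-by → yes.
demo [t=10, t=35] → before → no.
ingest [t=388, t=395] → after → no.
Result: build.

build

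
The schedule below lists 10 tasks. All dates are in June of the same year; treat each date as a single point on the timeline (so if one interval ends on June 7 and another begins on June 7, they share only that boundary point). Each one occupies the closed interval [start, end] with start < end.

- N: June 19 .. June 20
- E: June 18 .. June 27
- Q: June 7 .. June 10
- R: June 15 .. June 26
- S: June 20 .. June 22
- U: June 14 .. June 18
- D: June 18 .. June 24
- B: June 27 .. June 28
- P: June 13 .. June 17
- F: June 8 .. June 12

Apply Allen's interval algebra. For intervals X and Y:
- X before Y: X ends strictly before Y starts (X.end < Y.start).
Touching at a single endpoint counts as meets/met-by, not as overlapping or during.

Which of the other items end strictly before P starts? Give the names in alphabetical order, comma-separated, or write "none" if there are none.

Target P = [June 13, June 17].
B [June 27, June 28] → after → no.
D [June 18, June 24] → after → no.
E [June 18, June 27] → after → no.
F [June 8, June 12] → before → yes.
N [June 19, June 20] → after → no.
Q [June 7, June 10] → before → yes.
R [June 15, June 26] → overlapped-by → no.
S [June 20, June 22] → after → no.
U [June 14, June 18] → overlapped-by → no.
Result: F, Q.

F, Q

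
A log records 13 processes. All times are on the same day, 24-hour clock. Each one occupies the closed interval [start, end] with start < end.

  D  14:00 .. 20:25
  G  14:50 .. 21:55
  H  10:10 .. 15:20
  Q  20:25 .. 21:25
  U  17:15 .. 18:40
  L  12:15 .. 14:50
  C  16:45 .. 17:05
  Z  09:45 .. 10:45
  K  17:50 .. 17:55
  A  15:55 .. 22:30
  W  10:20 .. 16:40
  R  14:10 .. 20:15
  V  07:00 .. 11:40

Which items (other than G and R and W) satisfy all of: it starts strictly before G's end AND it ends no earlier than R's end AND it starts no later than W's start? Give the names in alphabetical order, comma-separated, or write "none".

none

Conditions: its start is strictly before G's end (X.start < 21:55) AND its end is no earlier than R's end (X.end >= 20:15) AND its start is no later than W's start (X.start <= 10:20).
A: start 15:55 < 21:55? ✓; end 22:30 >= 20:15? ✓; start 15:55 <= 10:20? ✗ → no.
C: start 16:45 < 21:55? ✓; end 17:05 >= 20:15? ✗; start 16:45 <= 10:20? ✗ → no.
D: start 14:00 < 21:55? ✓; end 20:25 >= 20:15? ✓; start 14:00 <= 10:20? ✗ → no.
H: start 10:10 < 21:55? ✓; end 15:20 >= 20:15? ✗; start 10:10 <= 10:20? ✓ → no.
K: start 17:50 < 21:55? ✓; end 17:55 >= 20:15? ✗; start 17:50 <= 10:20? ✗ → no.
L: start 12:15 < 21:55? ✓; end 14:50 >= 20:15? ✗; start 12:15 <= 10:20? ✗ → no.
Q: start 20:25 < 21:55? ✓; end 21:25 >= 20:15? ✓; start 20:25 <= 10:20? ✗ → no.
U: start 17:15 < 21:55? ✓; end 18:40 >= 20:15? ✗; start 17:15 <= 10:20? ✗ → no.
V: start 07:00 < 21:55? ✓; end 11:40 >= 20:15? ✗; start 07:00 <= 10:20? ✓ → no.
Z: start 09:45 < 21:55? ✓; end 10:45 >= 20:15? ✗; start 09:45 <= 10:20? ✓ → no.
Result: none.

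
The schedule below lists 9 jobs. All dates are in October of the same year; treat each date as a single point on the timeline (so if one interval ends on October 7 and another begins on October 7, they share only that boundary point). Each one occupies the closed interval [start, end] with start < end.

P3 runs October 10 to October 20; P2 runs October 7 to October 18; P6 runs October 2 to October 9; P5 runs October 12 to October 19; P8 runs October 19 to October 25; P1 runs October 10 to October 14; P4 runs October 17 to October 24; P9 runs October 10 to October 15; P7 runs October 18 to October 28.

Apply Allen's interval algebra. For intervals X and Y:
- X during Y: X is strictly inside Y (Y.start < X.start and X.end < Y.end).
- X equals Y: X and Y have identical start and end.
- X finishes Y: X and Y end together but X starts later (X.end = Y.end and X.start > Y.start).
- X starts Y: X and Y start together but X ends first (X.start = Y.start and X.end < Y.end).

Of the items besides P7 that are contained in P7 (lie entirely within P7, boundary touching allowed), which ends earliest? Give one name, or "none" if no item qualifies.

P8

Target P7 = [October 18, October 28].
P1 [October 10, October 14] → before → excluded.
P2 [October 7, October 18] → meets → excluded.
P3 [October 10, October 20] → overlaps → excluded.
P4 [October 17, October 24] → overlaps → excluded.
P5 [October 12, October 19] → overlaps → excluded.
P6 [October 2, October 9] → before → excluded.
P8 [October 19, October 25] → during → candidate.
P9 [October 10, October 15] → before → excluded.
Among candidates, earliest end is October 25 → P8.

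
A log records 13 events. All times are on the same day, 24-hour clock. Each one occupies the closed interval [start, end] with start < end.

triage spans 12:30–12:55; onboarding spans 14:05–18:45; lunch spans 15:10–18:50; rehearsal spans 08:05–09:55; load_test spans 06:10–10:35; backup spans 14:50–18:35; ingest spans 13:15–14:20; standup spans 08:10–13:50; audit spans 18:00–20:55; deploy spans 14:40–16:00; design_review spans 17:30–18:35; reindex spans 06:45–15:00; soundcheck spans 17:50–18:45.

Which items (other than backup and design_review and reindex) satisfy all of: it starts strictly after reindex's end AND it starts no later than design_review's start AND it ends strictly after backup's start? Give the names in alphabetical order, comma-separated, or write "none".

lunch

Conditions: its start is strictly after reindex's end (X.start > 15:00) AND its start is no later than design_review's start (X.start <= 17:30) AND its end is strictly after backup's start (X.end > 14:50).
audit: start 18:00 > 15:00? ✓; start 18:00 <= 17:30? ✗; end 20:55 > 14:50? ✓ → no.
deploy: start 14:40 > 15:00? ✗; start 14:40 <= 17:30? ✓; end 16:00 > 14:50? ✓ → no.
ingest: start 13:15 > 15:00? ✗; start 13:15 <= 17:30? ✓; end 14:20 > 14:50? ✗ → no.
load_test: start 06:10 > 15:00? ✗; start 06:10 <= 17:30? ✓; end 10:35 > 14:50? ✗ → no.
lunch: start 15:10 > 15:00? ✓; start 15:10 <= 17:30? ✓; end 18:50 > 14:50? ✓ → yes.
onboarding: start 14:05 > 15:00? ✗; start 14:05 <= 17:30? ✓; end 18:45 > 14:50? ✓ → no.
rehearsal: start 08:05 > 15:00? ✗; start 08:05 <= 17:30? ✓; end 09:55 > 14:50? ✗ → no.
soundcheck: start 17:50 > 15:00? ✓; start 17:50 <= 17:30? ✗; end 18:45 > 14:50? ✓ → no.
standup: start 08:10 > 15:00? ✗; start 08:10 <= 17:30? ✓; end 13:50 > 14:50? ✗ → no.
triage: start 12:30 > 15:00? ✗; start 12:30 <= 17:30? ✓; end 12:55 > 14:50? ✗ → no.
Result: lunch.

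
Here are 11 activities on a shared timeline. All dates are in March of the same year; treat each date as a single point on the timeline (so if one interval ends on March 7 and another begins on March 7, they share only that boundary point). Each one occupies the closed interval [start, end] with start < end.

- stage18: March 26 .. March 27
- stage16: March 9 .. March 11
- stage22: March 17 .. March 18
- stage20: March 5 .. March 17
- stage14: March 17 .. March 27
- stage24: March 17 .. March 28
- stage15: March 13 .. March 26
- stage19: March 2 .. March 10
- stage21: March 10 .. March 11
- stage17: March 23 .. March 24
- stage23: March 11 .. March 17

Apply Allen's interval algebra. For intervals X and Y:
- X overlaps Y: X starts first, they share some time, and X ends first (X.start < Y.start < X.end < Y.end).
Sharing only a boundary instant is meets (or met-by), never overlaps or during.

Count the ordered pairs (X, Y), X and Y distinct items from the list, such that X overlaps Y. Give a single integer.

6

Checking all 110 ordered pairs for relation 'overlaps'; matching pairs in alphabetical order:
(stage15, stage14): stage15 overlaps stage14 ✓
(stage15, stage24): stage15 overlaps stage24 ✓
(stage19, stage16): stage19 overlaps stage16 ✓
(stage19, stage20): stage19 overlaps stage20 ✓
(stage20, stage15): stage20 overlaps stage15 ✓
(stage23, stage15): stage23 overlaps stage15 ✓
Count: 6.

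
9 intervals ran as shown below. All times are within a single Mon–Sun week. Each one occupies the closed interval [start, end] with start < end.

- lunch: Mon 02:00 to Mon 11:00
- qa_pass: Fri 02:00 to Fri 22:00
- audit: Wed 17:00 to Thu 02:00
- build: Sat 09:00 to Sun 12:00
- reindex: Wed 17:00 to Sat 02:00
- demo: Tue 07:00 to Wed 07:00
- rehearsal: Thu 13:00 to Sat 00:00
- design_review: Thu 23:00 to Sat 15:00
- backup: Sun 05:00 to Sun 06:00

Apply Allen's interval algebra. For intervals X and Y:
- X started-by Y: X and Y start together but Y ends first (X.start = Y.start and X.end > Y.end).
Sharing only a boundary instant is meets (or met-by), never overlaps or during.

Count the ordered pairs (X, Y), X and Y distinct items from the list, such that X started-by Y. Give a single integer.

Checking all 72 ordered pairs for relation 'started-by'; matching pairs in alphabetical order:
(reindex, audit): reindex started-by audit ✓
Count: 1.

1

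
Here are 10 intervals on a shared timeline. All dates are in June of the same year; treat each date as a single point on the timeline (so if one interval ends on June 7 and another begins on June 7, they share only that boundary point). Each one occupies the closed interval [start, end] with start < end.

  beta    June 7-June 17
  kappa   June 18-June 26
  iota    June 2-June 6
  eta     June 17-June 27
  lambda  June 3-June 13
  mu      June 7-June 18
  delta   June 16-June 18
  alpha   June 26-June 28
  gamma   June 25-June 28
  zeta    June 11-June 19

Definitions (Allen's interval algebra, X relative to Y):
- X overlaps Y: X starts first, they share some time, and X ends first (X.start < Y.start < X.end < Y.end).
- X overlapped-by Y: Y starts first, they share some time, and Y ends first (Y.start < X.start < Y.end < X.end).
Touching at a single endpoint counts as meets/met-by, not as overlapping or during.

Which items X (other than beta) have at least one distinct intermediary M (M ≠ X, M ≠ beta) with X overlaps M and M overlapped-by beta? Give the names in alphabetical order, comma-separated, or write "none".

Target beta = [June 7, June 17].
Intermediaries M with M overlapped-by beta: delta, zeta.
Via delta — items with X overlaps delta: none.
Via zeta — items with X overlaps zeta: lambda, mu.
Union: lambda, mu.

lambda, mu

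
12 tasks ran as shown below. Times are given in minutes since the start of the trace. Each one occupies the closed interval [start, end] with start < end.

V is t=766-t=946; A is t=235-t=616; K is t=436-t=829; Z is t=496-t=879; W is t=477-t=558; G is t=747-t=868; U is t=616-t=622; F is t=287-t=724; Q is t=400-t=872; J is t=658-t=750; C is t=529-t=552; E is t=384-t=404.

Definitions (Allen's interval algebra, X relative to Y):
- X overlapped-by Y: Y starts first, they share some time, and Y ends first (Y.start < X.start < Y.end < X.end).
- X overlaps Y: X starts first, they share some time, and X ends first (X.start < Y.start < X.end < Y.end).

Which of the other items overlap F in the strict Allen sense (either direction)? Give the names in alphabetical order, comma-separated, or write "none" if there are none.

Target F = [t=287, t=724].
A [t=235, t=616] → overlaps → yes.
C [t=529, t=552] → during → no.
E [t=384, t=404] → during → no.
G [t=747, t=868] → after → no.
J [t=658, t=750] → overlapped-by → yes.
K [t=436, t=829] → overlapped-by → yes.
Q [t=400, t=872] → overlapped-by → yes.
U [t=616, t=622] → during → no.
V [t=766, t=946] → after → no.
W [t=477, t=558] → during → no.
Z [t=496, t=879] → overlapped-by → yes.
Result: A, J, K, Q, Z.

A, J, K, Q, Z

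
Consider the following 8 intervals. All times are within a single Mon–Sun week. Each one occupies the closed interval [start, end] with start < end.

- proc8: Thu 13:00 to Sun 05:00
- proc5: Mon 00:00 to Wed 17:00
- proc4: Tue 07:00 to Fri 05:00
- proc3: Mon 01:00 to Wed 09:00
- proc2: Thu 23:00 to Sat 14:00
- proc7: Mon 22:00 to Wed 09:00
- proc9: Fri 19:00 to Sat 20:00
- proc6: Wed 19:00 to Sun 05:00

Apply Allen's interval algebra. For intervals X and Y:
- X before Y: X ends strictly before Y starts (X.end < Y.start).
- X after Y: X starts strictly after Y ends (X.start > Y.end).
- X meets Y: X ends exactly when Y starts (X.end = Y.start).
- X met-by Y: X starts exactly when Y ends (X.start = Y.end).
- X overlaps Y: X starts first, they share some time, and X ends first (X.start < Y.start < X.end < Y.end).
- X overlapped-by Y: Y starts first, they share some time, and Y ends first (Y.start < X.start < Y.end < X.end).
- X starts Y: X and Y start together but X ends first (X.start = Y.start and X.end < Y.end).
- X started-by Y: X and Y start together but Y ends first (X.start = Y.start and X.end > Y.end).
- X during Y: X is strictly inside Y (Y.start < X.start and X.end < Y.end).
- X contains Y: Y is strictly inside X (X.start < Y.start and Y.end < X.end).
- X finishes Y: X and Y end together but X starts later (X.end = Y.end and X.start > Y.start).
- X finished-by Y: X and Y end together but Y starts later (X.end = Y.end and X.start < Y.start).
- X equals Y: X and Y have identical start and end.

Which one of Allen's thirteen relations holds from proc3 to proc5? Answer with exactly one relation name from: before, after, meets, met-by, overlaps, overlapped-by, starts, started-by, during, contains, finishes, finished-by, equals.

during

proc3 = [Mon 01:00, Wed 09:00]; proc5 = [Mon 00:00, Wed 17:00].
Compare endpoints: proc3.start > proc5.start, proc3.start < proc5.end, proc3.end > proc5.start, proc3.end < proc5.end.
That pattern is 'during'.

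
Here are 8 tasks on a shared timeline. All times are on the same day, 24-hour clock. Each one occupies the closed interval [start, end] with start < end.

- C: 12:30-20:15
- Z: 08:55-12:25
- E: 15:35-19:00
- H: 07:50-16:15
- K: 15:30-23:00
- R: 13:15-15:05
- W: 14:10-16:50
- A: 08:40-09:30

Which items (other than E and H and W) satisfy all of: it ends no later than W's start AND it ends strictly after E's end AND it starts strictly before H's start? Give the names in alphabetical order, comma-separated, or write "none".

none

Conditions: its end is no later than W's start (X.end <= 14:10) AND its end is strictly after E's end (X.end > 19:00) AND its start is strictly before H's start (X.start < 07:50).
A: end 09:30 <= 14:10? ✓; end 09:30 > 19:00? ✗; start 08:40 < 07:50? ✗ → no.
C: end 20:15 <= 14:10? ✗; end 20:15 > 19:00? ✓; start 12:30 < 07:50? ✗ → no.
K: end 23:00 <= 14:10? ✗; end 23:00 > 19:00? ✓; start 15:30 < 07:50? ✗ → no.
R: end 15:05 <= 14:10? ✗; end 15:05 > 19:00? ✗; start 13:15 < 07:50? ✗ → no.
Z: end 12:25 <= 14:10? ✓; end 12:25 > 19:00? ✗; start 08:55 < 07:50? ✗ → no.
Result: none.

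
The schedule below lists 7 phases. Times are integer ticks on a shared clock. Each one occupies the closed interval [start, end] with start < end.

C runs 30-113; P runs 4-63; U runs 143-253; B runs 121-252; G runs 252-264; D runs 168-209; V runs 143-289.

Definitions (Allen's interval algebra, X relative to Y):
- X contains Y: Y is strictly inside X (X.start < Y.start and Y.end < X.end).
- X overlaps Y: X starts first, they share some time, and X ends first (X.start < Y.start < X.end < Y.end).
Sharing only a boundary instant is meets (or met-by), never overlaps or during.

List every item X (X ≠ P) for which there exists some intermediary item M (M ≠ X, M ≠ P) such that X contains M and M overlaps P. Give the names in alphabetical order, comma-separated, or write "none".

Target P = [4, 63].
Intermediaries M with M overlaps P: none.
Union: none.

none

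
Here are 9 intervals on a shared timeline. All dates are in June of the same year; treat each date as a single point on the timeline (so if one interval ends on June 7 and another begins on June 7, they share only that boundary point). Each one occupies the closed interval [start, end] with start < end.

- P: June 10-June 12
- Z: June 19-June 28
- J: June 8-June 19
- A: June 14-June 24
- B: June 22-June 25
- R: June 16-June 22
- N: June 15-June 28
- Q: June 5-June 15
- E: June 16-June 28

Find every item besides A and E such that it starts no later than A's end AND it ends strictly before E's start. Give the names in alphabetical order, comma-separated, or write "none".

P, Q

Conditions: its start is no later than A's end (X.start <= June 24) AND its end is strictly before E's start (X.end < June 16).
B: start June 22 <= June 24? ✓; end June 25 < June 16? ✗ → no.
J: start June 8 <= June 24? ✓; end June 19 < June 16? ✗ → no.
N: start June 15 <= June 24? ✓; end June 28 < June 16? ✗ → no.
P: start June 10 <= June 24? ✓; end June 12 < June 16? ✓ → yes.
Q: start June 5 <= June 24? ✓; end June 15 < June 16? ✓ → yes.
R: start June 16 <= June 24? ✓; end June 22 < June 16? ✗ → no.
Z: start June 19 <= June 24? ✓; end June 28 < June 16? ✗ → no.
Result: P, Q.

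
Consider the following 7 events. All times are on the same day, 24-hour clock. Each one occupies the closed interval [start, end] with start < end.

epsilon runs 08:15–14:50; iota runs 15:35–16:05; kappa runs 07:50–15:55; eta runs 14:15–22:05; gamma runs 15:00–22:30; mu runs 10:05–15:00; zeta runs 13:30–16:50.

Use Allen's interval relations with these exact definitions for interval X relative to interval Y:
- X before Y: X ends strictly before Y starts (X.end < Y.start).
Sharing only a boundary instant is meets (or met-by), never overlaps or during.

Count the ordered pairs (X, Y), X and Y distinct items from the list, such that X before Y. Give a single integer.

Checking all 42 ordered pairs for relation 'before'; matching pairs in alphabetical order:
(epsilon, gamma): epsilon before gamma ✓
(epsilon, iota): epsilon before iota ✓
(mu, iota): mu before iota ✓
Count: 3.

3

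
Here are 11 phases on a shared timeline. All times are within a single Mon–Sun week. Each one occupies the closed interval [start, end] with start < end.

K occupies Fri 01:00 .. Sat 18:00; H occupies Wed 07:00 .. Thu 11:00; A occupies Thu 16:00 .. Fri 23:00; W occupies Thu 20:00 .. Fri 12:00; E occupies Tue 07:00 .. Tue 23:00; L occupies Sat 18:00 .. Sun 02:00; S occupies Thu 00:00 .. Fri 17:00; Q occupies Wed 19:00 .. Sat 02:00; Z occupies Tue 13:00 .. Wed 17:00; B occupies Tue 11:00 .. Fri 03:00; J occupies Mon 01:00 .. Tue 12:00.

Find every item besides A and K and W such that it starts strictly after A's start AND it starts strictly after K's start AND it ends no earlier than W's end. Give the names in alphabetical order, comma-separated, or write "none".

Conditions: its start is strictly after A's start (X.start > Thu 16:00) AND its start is strictly after K's start (X.start > Fri 01:00) AND its end is no earlier than W's end (X.end >= Fri 12:00).
B: start Tue 11:00 > Thu 16:00? ✗; start Tue 11:00 > Fri 01:00? ✗; end Fri 03:00 >= Fri 12:00? ✗ → no.
E: start Tue 07:00 > Thu 16:00? ✗; start Tue 07:00 > Fri 01:00? ✗; end Tue 23:00 >= Fri 12:00? ✗ → no.
H: start Wed 07:00 > Thu 16:00? ✗; start Wed 07:00 > Fri 01:00? ✗; end Thu 11:00 >= Fri 12:00? ✗ → no.
J: start Mon 01:00 > Thu 16:00? ✗; start Mon 01:00 > Fri 01:00? ✗; end Tue 12:00 >= Fri 12:00? ✗ → no.
L: start Sat 18:00 > Thu 16:00? ✓; start Sat 18:00 > Fri 01:00? ✓; end Sun 02:00 >= Fri 12:00? ✓ → yes.
Q: start Wed 19:00 > Thu 16:00? ✗; start Wed 19:00 > Fri 01:00? ✗; end Sat 02:00 >= Fri 12:00? ✓ → no.
S: start Thu 00:00 > Thu 16:00? ✗; start Thu 00:00 > Fri 01:00? ✗; end Fri 17:00 >= Fri 12:00? ✓ → no.
Z: start Tue 13:00 > Thu 16:00? ✗; start Tue 13:00 > Fri 01:00? ✗; end Wed 17:00 >= Fri 12:00? ✗ → no.
Result: L.

L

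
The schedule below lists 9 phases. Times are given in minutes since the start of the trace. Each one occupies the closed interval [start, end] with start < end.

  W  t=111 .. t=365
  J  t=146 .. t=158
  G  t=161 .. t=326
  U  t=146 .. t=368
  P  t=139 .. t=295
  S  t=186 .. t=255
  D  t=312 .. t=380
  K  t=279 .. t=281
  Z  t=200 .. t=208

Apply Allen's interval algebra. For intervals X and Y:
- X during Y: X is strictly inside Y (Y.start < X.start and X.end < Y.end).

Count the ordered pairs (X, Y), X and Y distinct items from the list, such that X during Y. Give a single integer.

Checking all 72 ordered pairs for relation 'during'; matching pairs in alphabetical order:
(G, U): G during U ✓
(G, W): G during W ✓
(J, P): J during P ✓
(J, W): J during W ✓
(K, G): K during G ✓
(K, P): K during P ✓
(K, U): K during U ✓
(K, W): K during W ✓
(P, W): P during W ✓
(S, G): S during G ✓
(S, P): S during P ✓
(S, U): S during U ✓
(S, W): S during W ✓
(Z, G): Z during G ✓
(Z, P): Z during P ✓
(Z, S): Z during S ✓
(Z, U): Z during U ✓
(Z, W): Z during W ✓
Count: 18.

18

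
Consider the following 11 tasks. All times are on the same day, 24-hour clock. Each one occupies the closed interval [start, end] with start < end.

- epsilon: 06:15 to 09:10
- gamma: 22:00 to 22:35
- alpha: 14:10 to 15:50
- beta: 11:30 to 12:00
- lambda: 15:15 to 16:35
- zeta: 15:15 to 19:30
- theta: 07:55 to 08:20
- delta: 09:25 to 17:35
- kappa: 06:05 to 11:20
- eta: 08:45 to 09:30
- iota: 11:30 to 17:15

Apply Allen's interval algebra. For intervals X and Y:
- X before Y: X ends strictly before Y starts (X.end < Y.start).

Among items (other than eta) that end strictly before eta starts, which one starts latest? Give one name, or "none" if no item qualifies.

Target eta = [08:45, 09:30].
alpha [14:10, 15:50] → after → excluded.
beta [11:30, 12:00] → after → excluded.
delta [09:25, 17:35] → overlapped-by → excluded.
epsilon [06:15, 09:10] → overlaps → excluded.
gamma [22:00, 22:35] → after → excluded.
iota [11:30, 17:15] → after → excluded.
kappa [06:05, 11:20] → contains → excluded.
lambda [15:15, 16:35] → after → excluded.
theta [07:55, 08:20] → before → candidate.
zeta [15:15, 19:30] → after → excluded.
Among candidates, latest start is 07:55 → theta.

theta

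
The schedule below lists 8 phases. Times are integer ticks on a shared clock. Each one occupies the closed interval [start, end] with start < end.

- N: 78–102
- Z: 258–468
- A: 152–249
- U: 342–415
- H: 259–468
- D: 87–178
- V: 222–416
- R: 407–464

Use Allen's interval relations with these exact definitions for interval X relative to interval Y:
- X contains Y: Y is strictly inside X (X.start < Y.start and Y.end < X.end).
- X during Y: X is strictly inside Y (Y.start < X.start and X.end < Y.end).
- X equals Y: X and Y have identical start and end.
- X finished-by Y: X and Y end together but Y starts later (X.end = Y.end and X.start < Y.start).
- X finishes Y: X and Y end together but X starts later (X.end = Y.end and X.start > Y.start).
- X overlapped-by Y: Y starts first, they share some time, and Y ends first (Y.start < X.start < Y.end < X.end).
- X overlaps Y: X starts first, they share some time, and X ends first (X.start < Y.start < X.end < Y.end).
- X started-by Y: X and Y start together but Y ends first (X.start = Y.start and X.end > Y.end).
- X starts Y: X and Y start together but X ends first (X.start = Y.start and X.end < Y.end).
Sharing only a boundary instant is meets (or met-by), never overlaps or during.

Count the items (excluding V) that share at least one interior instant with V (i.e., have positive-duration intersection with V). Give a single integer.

5

Target V = [222, 416].
A [152, 249] → overlaps → counts.
D [87, 178] → before → no.
H [259, 468] → overlapped-by → counts.
N [78, 102] → before → no.
R [407, 464] → overlapped-by → counts.
U [342, 415] → during → counts.
Z [258, 468] → overlapped-by → counts.
Total: 5.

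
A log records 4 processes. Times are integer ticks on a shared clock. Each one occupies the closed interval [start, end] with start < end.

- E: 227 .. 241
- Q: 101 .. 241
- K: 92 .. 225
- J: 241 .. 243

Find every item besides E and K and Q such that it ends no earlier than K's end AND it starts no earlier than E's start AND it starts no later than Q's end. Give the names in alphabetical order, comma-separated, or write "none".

J

Conditions: its end is no earlier than K's end (X.end >= 225) AND its start is no earlier than E's start (X.start >= 227) AND its start is no later than Q's end (X.start <= 241).
J: end 243 >= 225? ✓; start 241 >= 227? ✓; start 241 <= 241? ✓ → yes.
Result: J.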